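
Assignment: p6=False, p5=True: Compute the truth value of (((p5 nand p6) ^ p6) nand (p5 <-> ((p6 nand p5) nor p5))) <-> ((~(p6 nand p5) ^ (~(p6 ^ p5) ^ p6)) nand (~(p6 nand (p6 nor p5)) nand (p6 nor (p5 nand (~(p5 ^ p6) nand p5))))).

p5 nand p6 = True nand False = True
(p5 nand p6) ^ p6 = True ^ False = True
p6 nand p5 = False nand True = True
(p6 nand p5) nor p5 = True nor True = False
p5 <-> ((p6 nand p5) nor p5) = True <-> False = False
((p5 nand p6) ^ p6) nand (p5 <-> ((p6 nand p5) nor p5)) = True nand False = True
p6 nand p5 = False nand True = True
~(p6 nand p5) = ~True = False
p6 ^ p5 = False ^ True = True
~(p6 ^ p5) = ~True = False
~(p6 ^ p5) ^ p6 = False ^ False = False
~(p6 nand p5) ^ (~(p6 ^ p5) ^ p6) = False ^ False = False
p6 nor p5 = False nor True = False
p6 nand (p6 nor p5) = False nand False = True
~(p6 nand (p6 nor p5)) = ~True = False
p5 ^ p6 = True ^ False = True
~(p5 ^ p6) = ~True = False
~(p5 ^ p6) nand p5 = False nand True = True
p5 nand (~(p5 ^ p6) nand p5) = True nand True = False
p6 nor (p5 nand (~(p5 ^ p6) nand p5)) = False nor False = True
~(p6 nand (p6 nor p5)) nand (p6 nor (p5 nand (~(p5 ^ p6) nand p5))) = False nand True = True
(~(p6 nand p5) ^ (~(p6 ^ p5) ^ p6)) nand (~(p6 nand (p6 nor p5)) nand (p6 nor (p5 nand (~(p5 ^ p6) nand p5)))) = False nand True = True
(((p5 nand p6) ^ p6) nand (p5 <-> ((p6 nand p5) nor p5))) <-> ((~(p6 nand p5) ^ (~(p6 ^ p5) ^ p6)) nand (~(p6 nand (p6 nor p5)) nand (p6 nor (p5 nand (~(p5 ^ p6) nand p5))))) = True <-> True = True

True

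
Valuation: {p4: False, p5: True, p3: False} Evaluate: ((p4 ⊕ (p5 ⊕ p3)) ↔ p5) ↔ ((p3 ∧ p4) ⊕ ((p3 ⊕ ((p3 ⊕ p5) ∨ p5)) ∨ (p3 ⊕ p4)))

p5 ⊕ p3 = True ⊕ False = True
p4 ⊕ (p5 ⊕ p3) = False ⊕ True = True
(p4 ⊕ (p5 ⊕ p3)) ↔ p5 = True ↔ True = True
p3 ∧ p4 = False ∧ False = False
p3 ⊕ p5 = False ⊕ True = True
(p3 ⊕ p5) ∨ p5 = True ∨ True = True
p3 ⊕ ((p3 ⊕ p5) ∨ p5) = False ⊕ True = True
p3 ⊕ p4 = False ⊕ False = False
(p3 ⊕ ((p3 ⊕ p5) ∨ p5)) ∨ (p3 ⊕ p4) = True ∨ False = True
(p3 ∧ p4) ⊕ ((p3 ⊕ ((p3 ⊕ p5) ∨ p5)) ∨ (p3 ⊕ p4)) = False ⊕ True = True
((p4 ⊕ (p5 ⊕ p3)) ↔ p5) ↔ ((p3 ∧ p4) ⊕ ((p3 ⊕ ((p3 ⊕ p5) ∨ p5)) ∨ (p3 ⊕ p4))) = True ↔ True = True

True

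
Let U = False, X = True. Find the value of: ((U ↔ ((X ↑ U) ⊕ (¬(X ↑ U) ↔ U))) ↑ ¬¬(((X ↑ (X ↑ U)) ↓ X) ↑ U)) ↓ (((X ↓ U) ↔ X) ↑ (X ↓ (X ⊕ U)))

X ↑ U = True ↑ False = True
X ↑ U = True ↑ False = True
¬(X ↑ U) = ¬True = False
¬(X ↑ U) ↔ U = False ↔ False = True
(X ↑ U) ⊕ (¬(X ↑ U) ↔ U) = True ⊕ True = False
U ↔ ((X ↑ U) ⊕ (¬(X ↑ U) ↔ U)) = False ↔ False = True
X ↑ U = True ↑ False = True
X ↑ (X ↑ U) = True ↑ True = False
(X ↑ (X ↑ U)) ↓ X = False ↓ True = False
((X ↑ (X ↑ U)) ↓ X) ↑ U = False ↑ False = True
¬(((X ↑ (X ↑ U)) ↓ X) ↑ U) = ¬True = False
¬¬(((X ↑ (X ↑ U)) ↓ X) ↑ U) = ¬False = True
(U ↔ ((X ↑ U) ⊕ (¬(X ↑ U) ↔ U))) ↑ ¬¬(((X ↑ (X ↑ U)) ↓ X) ↑ U) = True ↑ True = False
X ↓ U = True ↓ False = False
(X ↓ U) ↔ X = False ↔ True = False
X ⊕ U = True ⊕ False = True
X ↓ (X ⊕ U) = True ↓ True = False
((X ↓ U) ↔ X) ↑ (X ↓ (X ⊕ U)) = False ↑ False = True
((U ↔ ((X ↑ U) ⊕ (¬(X ↑ U) ↔ U))) ↑ ¬¬(((X ↑ (X ↑ U)) ↓ X) ↑ U)) ↓ (((X ↓ U) ↔ X) ↑ (X ↓ (X ⊕ U))) = False ↓ True = False

False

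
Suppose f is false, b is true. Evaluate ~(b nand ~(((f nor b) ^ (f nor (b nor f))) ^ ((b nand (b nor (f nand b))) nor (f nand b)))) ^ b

True

f nor b = False nor True = False
b nor f = True nor False = False
f nor (b nor f) = False nor False = True
(f nor b) ^ (f nor (b nor f)) = False ^ True = True
f nand b = False nand True = True
b nor (f nand b) = True nor True = False
b nand (b nor (f nand b)) = True nand False = True
f nand b = False nand True = True
(b nand (b nor (f nand b))) nor (f nand b) = True nor True = False
((f nor b) ^ (f nor (b nor f))) ^ ((b nand (b nor (f nand b))) nor (f nand b)) = True ^ False = True
~(((f nor b) ^ (f nor (b nor f))) ^ ((b nand (b nor (f nand b))) nor (f nand b))) = ~True = False
b nand ~(((f nor b) ^ (f nor (b nor f))) ^ ((b nand (b nor (f nand b))) nor (f nand b))) = True nand False = True
~(b nand ~(((f nor b) ^ (f nor (b nor f))) ^ ((b nand (b nor (f nand b))) nor (f nand b)))) = ~True = False
~(b nand ~(((f nor b) ^ (f nor (b nor f))) ^ ((b nand (b nor (f nand b))) nor (f nand b)))) ^ b = False ^ True = True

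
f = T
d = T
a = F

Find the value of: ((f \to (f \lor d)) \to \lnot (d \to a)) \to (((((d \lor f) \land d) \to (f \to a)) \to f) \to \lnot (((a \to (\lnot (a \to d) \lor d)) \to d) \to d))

Substituting f=T, d=T, a=F:
f \lor d = T \lor T = T
f \to (f \lor d) = T \to T = T
d \to a = T \to F = F
\lnot (d \to a) = \lnot F = T
(f \to (f \lor d)) \to \lnot (d \to a) = T \to T = T
d \lor f = T \lor T = T
(d \lor f) \land d = T \land T = T
f \to a = T \to F = F
((d \lor f) \land d) \to (f \to a) = T \to F = F
(((d \lor f) \land d) \to (f \to a)) \to f = F \to T = T
a \to d = F \to T = T
\lnot (a \to d) = \lnot T = F
\lnot (a \to d) \lor d = F \lor T = T
a \to (\lnot (a \to d) \lor d) = F \to T = T
(a \to (\lnot (a \to d) \lor d)) \to d = T \to T = T
((a \to (\lnot (a \to d) \lor d)) \to d) \to d = T \to T = T
\lnot (((a \to (\lnot (a \to d) \lor d)) \to d) \to d) = \lnot T = F
((((d \lor f) \land d) \to (f \to a)) \to f) \to \lnot (((a \to (\lnot (a \to d) \lor d)) \to d) \to d) = T \to F = F
((f \to (f \lor d)) \to \lnot (d \to a)) \to (((((d \lor f) \land d) \to (f \to a)) \to f) \to \lnot (((a \to (\lnot (a \to d) \lor d)) \to d) \to d)) = T \to F = F

F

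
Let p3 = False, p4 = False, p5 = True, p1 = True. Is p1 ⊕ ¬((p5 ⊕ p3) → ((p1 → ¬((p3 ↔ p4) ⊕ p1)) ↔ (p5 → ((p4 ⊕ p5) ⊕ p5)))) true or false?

p5 ⊕ p3 = True ⊕ False = True
p3 ↔ p4 = False ↔ False = True
(p3 ↔ p4) ⊕ p1 = True ⊕ True = False
¬((p3 ↔ p4) ⊕ p1) = ¬False = True
p1 → ¬((p3 ↔ p4) ⊕ p1) = True → True = True
p4 ⊕ p5 = False ⊕ True = True
(p4 ⊕ p5) ⊕ p5 = True ⊕ True = False
p5 → ((p4 ⊕ p5) ⊕ p5) = True → False = False
(p1 → ¬((p3 ↔ p4) ⊕ p1)) ↔ (p5 → ((p4 ⊕ p5) ⊕ p5)) = True ↔ False = False
(p5 ⊕ p3) → ((p1 → ¬((p3 ↔ p4) ⊕ p1)) ↔ (p5 → ((p4 ⊕ p5) ⊕ p5))) = True → False = False
¬((p5 ⊕ p3) → ((p1 → ¬((p3 ↔ p4) ⊕ p1)) ↔ (p5 → ((p4 ⊕ p5) ⊕ p5)))) = ¬False = True
p1 ⊕ ¬((p5 ⊕ p3) → ((p1 → ¬((p3 ↔ p4) ⊕ p1)) ↔ (p5 → ((p4 ⊕ p5) ⊕ p5)))) = True ⊕ True = False

False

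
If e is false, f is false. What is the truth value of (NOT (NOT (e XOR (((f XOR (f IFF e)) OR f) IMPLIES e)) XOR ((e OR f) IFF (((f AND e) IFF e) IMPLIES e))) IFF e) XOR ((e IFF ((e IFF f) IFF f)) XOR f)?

Substituting e=False, f=False:
f IFF e = False IFF False = True
f XOR (f IFF e) = False XOR True = True
(f XOR (f IFF e)) OR f = True OR False = True
((f XOR (f IFF e)) OR f) IMPLIES e = True IMPLIES False = False
e XOR (((f XOR (f IFF e)) OR f) IMPLIES e) = False XOR False = False
NOT (e XOR (((f XOR (f IFF e)) OR f) IMPLIES e)) = NOT False = True
e OR f = False OR False = False
f AND e = False AND False = False
(f AND e) IFF e = False IFF False = True
((f AND e) IFF e) IMPLIES e = True IMPLIES False = False
(e OR f) IFF (((f AND e) IFF e) IMPLIES e) = False IFF False = True
NOT (e XOR (((f XOR (f IFF e)) OR f) IMPLIES e)) XOR ((e OR f) IFF (((f AND e) IFF e) IMPLIES e)) = True XOR True = False
NOT (NOT (e XOR (((f XOR (f IFF e)) OR f) IMPLIES e)) XOR ((e OR f) IFF (((f AND e) IFF e) IMPLIES e))) = NOT False = True
NOT (NOT (e XOR (((f XOR (f IFF e)) OR f) IMPLIES e)) XOR ((e OR f) IFF (((f AND e) IFF e) IMPLIES e))) IFF e = True IFF False = False
e IFF f = False IFF False = True
(e IFF f) IFF f = True IFF False = False
e IFF ((e IFF f) IFF f) = False IFF False = True
(e IFF ((e IFF f) IFF f)) XOR f = True XOR False = True
(NOT (NOT (e XOR (((f XOR (f IFF e)) OR f) IMPLIES e)) XOR ((e OR f) IFF (((f AND e) IFF e) IMPLIES e))) IFF e) XOR ((e IFF ((e IFF f) IFF f)) XOR f) = False XOR True = True

True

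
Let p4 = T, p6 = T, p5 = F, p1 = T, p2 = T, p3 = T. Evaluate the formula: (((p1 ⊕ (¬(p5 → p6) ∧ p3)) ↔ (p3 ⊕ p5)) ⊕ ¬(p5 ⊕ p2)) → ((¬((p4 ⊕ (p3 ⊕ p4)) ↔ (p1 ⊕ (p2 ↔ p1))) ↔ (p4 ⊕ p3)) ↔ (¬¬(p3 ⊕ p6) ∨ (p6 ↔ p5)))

T

p5 → p6 = F → T = T
¬(p5 → p6) = ¬T = F
¬(p5 → p6) ∧ p3 = F ∧ T = F
p1 ⊕ (¬(p5 → p6) ∧ p3) = T ⊕ F = T
p3 ⊕ p5 = T ⊕ F = T
(p1 ⊕ (¬(p5 → p6) ∧ p3)) ↔ (p3 ⊕ p5) = T ↔ T = T
p5 ⊕ p2 = F ⊕ T = T
¬(p5 ⊕ p2) = ¬T = F
((p1 ⊕ (¬(p5 → p6) ∧ p3)) ↔ (p3 ⊕ p5)) ⊕ ¬(p5 ⊕ p2) = T ⊕ F = T
p3 ⊕ p4 = T ⊕ T = F
p4 ⊕ (p3 ⊕ p4) = T ⊕ F = T
p2 ↔ p1 = T ↔ T = T
p1 ⊕ (p2 ↔ p1) = T ⊕ T = F
(p4 ⊕ (p3 ⊕ p4)) ↔ (p1 ⊕ (p2 ↔ p1)) = T ↔ F = F
¬((p4 ⊕ (p3 ⊕ p4)) ↔ (p1 ⊕ (p2 ↔ p1))) = ¬F = T
p4 ⊕ p3 = T ⊕ T = F
¬((p4 ⊕ (p3 ⊕ p4)) ↔ (p1 ⊕ (p2 ↔ p1))) ↔ (p4 ⊕ p3) = T ↔ F = F
p3 ⊕ p6 = T ⊕ T = F
¬(p3 ⊕ p6) = ¬F = T
¬¬(p3 ⊕ p6) = ¬T = F
p6 ↔ p5 = T ↔ F = F
¬¬(p3 ⊕ p6) ∨ (p6 ↔ p5) = F ∨ F = F
(¬((p4 ⊕ (p3 ⊕ p4)) ↔ (p1 ⊕ (p2 ↔ p1))) ↔ (p4 ⊕ p3)) ↔ (¬¬(p3 ⊕ p6) ∨ (p6 ↔ p5)) = F ↔ F = T
(((p1 ⊕ (¬(p5 → p6) ∧ p3)) ↔ (p3 ⊕ p5)) ⊕ ¬(p5 ⊕ p2)) → ((¬((p4 ⊕ (p3 ⊕ p4)) ↔ (p1 ⊕ (p2 ↔ p1))) ↔ (p4 ⊕ p3)) ↔ (¬¬(p3 ⊕ p6) ∨ (p6 ↔ p5))) = T → T = T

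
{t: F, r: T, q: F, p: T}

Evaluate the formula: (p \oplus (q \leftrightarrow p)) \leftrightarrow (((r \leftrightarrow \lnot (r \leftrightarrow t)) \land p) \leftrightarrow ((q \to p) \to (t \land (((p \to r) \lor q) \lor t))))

q \leftrightarrow p = F \leftrightarrow T = F
p \oplus (q \leftrightarrow p) = T \oplus F = T
r \leftrightarrow t = T \leftrightarrow F = F
\lnot (r \leftrightarrow t) = \lnot F = T
r \leftrightarrow \lnot (r \leftrightarrow t) = T \leftrightarrow T = T
(r \leftrightarrow \lnot (r \leftrightarrow t)) \land p = T \land T = T
q \to p = F \to T = T
p \to r = T \to T = T
(p \to r) \lor q = T \lor F = T
((p \to r) \lor q) \lor t = T \lor F = T
t \land (((p \to r) \lor q) \lor t) = F \land T = F
(q \to p) \to (t \land (((p \to r) \lor q) \lor t)) = T \to F = F
((r \leftrightarrow \lnot (r \leftrightarrow t)) \land p) \leftrightarrow ((q \to p) \to (t \land (((p \to r) \lor q) \lor t))) = T \leftrightarrow F = F
(p \oplus (q \leftrightarrow p)) \leftrightarrow (((r \leftrightarrow \lnot (r \leftrightarrow t)) \land p) \leftrightarrow ((q \to p) \to (t \land (((p \to r) \lor q) \lor t)))) = T \leftrightarrow F = F

F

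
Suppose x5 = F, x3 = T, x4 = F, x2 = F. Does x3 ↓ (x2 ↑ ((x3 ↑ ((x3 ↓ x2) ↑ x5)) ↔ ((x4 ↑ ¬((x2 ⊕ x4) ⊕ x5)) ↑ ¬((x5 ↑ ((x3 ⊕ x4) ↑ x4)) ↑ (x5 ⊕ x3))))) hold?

x3 ↓ x2 = T ↓ F = F
(x3 ↓ x2) ↑ x5 = F ↑ F = T
x3 ↑ ((x3 ↓ x2) ↑ x5) = T ↑ T = F
x2 ⊕ x4 = F ⊕ F = F
(x2 ⊕ x4) ⊕ x5 = F ⊕ F = F
¬((x2 ⊕ x4) ⊕ x5) = ¬F = T
x4 ↑ ¬((x2 ⊕ x4) ⊕ x5) = F ↑ T = T
x3 ⊕ x4 = T ⊕ F = T
(x3 ⊕ x4) ↑ x4 = T ↑ F = T
x5 ↑ ((x3 ⊕ x4) ↑ x4) = F ↑ T = T
x5 ⊕ x3 = F ⊕ T = T
(x5 ↑ ((x3 ⊕ x4) ↑ x4)) ↑ (x5 ⊕ x3) = T ↑ T = F
¬((x5 ↑ ((x3 ⊕ x4) ↑ x4)) ↑ (x5 ⊕ x3)) = ¬F = T
(x4 ↑ ¬((x2 ⊕ x4) ⊕ x5)) ↑ ¬((x5 ↑ ((x3 ⊕ x4) ↑ x4)) ↑ (x5 ⊕ x3)) = T ↑ T = F
(x3 ↑ ((x3 ↓ x2) ↑ x5)) ↔ ((x4 ↑ ¬((x2 ⊕ x4) ⊕ x5)) ↑ ¬((x5 ↑ ((x3 ⊕ x4) ↑ x4)) ↑ (x5 ⊕ x3))) = F ↔ F = T
x2 ↑ ((x3 ↑ ((x3 ↓ x2) ↑ x5)) ↔ ((x4 ↑ ¬((x2 ⊕ x4) ⊕ x5)) ↑ ¬((x5 ↑ ((x3 ⊕ x4) ↑ x4)) ↑ (x5 ⊕ x3)))) = F ↑ T = T
x3 ↓ (x2 ↑ ((x3 ↑ ((x3 ↓ x2) ↑ x5)) ↔ ((x4 ↑ ¬((x2 ⊕ x4) ⊕ x5)) ↑ ¬((x5 ↑ ((x3 ⊕ x4) ↑ x4)) ↑ (x5 ⊕ x3))))) = T ↓ T = F

F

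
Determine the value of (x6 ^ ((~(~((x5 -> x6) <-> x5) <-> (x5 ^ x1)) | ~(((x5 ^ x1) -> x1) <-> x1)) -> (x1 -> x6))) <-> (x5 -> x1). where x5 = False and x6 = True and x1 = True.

x5 -> x6 = False -> True = True
(x5 -> x6) <-> x5 = True <-> False = False
~((x5 -> x6) <-> x5) = ~False = True
x5 ^ x1 = False ^ True = True
~((x5 -> x6) <-> x5) <-> (x5 ^ x1) = True <-> True = True
~(~((x5 -> x6) <-> x5) <-> (x5 ^ x1)) = ~True = False
x5 ^ x1 = False ^ True = True
(x5 ^ x1) -> x1 = True -> True = True
((x5 ^ x1) -> x1) <-> x1 = True <-> True = True
~(((x5 ^ x1) -> x1) <-> x1) = ~True = False
~(~((x5 -> x6) <-> x5) <-> (x5 ^ x1)) | ~(((x5 ^ x1) -> x1) <-> x1) = False | False = False
x1 -> x6 = True -> True = True
(~(~((x5 -> x6) <-> x5) <-> (x5 ^ x1)) | ~(((x5 ^ x1) -> x1) <-> x1)) -> (x1 -> x6) = False -> True = True
x6 ^ ((~(~((x5 -> x6) <-> x5) <-> (x5 ^ x1)) | ~(((x5 ^ x1) -> x1) <-> x1)) -> (x1 -> x6)) = True ^ True = False
x5 -> x1 = False -> True = True
(x6 ^ ((~(~((x5 -> x6) <-> x5) <-> (x5 ^ x1)) | ~(((x5 ^ x1) -> x1) <-> x1)) -> (x1 -> x6))) <-> (x5 -> x1) = False <-> True = False

False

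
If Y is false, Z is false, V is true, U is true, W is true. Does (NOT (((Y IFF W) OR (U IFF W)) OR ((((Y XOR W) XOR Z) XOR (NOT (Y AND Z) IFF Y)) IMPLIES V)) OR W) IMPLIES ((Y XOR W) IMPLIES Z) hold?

False

Y IFF W = False IFF True = False
U IFF W = True IFF True = True
(Y IFF W) OR (U IFF W) = False OR True = True
Y XOR W = False XOR True = True
(Y XOR W) XOR Z = True XOR False = True
Y AND Z = False AND False = False
NOT (Y AND Z) = NOT False = True
NOT (Y AND Z) IFF Y = True IFF False = False
((Y XOR W) XOR Z) XOR (NOT (Y AND Z) IFF Y) = True XOR False = True
(((Y XOR W) XOR Z) XOR (NOT (Y AND Z) IFF Y)) IMPLIES V = True IMPLIES True = True
((Y IFF W) OR (U IFF W)) OR ((((Y XOR W) XOR Z) XOR (NOT (Y AND Z) IFF Y)) IMPLIES V) = True OR True = True
NOT (((Y IFF W) OR (U IFF W)) OR ((((Y XOR W) XOR Z) XOR (NOT (Y AND Z) IFF Y)) IMPLIES V)) = NOT True = False
NOT (((Y IFF W) OR (U IFF W)) OR ((((Y XOR W) XOR Z) XOR (NOT (Y AND Z) IFF Y)) IMPLIES V)) OR W = False OR True = True
Y XOR W = False XOR True = True
(Y XOR W) IMPLIES Z = True IMPLIES False = False
(NOT (((Y IFF W) OR (U IFF W)) OR ((((Y XOR W) XOR Z) XOR (NOT (Y AND Z) IFF Y)) IMPLIES V)) OR W) IMPLIES ((Y XOR W) IMPLIES Z) = True IMPLIES False = False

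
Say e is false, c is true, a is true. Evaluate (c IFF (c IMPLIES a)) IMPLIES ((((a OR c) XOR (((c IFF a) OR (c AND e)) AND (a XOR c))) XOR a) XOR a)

true

Substituting e=false, c=true, a=true:
c IMPLIES a = true IMPLIES true = true
c IFF (c IMPLIES a) = true IFF true = true
a OR c = true OR true = true
c IFF a = true IFF true = true
c AND e = true AND false = false
(c IFF a) OR (c AND e) = true OR false = true
a XOR c = true XOR true = false
((c IFF a) OR (c AND e)) AND (a XOR c) = true AND false = false
(a OR c) XOR (((c IFF a) OR (c AND e)) AND (a XOR c)) = true XOR false = true
((a OR c) XOR (((c IFF a) OR (c AND e)) AND (a XOR c))) XOR a = true XOR true = false
(((a OR c) XOR (((c IFF a) OR (c AND e)) AND (a XOR c))) XOR a) XOR a = false XOR true = true
(c IFF (c IMPLIES a)) IMPLIES ((((a OR c) XOR (((c IFF a) OR (c AND e)) AND (a XOR c))) XOR a) XOR a) = true IMPLIES true = true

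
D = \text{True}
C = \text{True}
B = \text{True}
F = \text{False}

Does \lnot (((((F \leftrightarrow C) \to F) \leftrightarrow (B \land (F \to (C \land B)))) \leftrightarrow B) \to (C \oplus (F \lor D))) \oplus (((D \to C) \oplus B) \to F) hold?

\text{False}

Substituting D=\text{True}, C=\text{True}, B=\text{True}, F=\text{False}:
F \leftrightarrow C = \text{False} \leftrightarrow \text{True} = \text{False}
(F \leftrightarrow C) \to F = \text{False} \to \text{False} = \text{True}
C \land B = \text{True} \land \text{True} = \text{True}
F \to (C \land B) = \text{False} \to \text{True} = \text{True}
B \land (F \to (C \land B)) = \text{True} \land \text{True} = \text{True}
((F \leftrightarrow C) \to F) \leftrightarrow (B \land (F \to (C \land B))) = \text{True} \leftrightarrow \text{True} = \text{True}
(((F \leftrightarrow C) \to F) \leftrightarrow (B \land (F \to (C \land B)))) \leftrightarrow B = \text{True} \leftrightarrow \text{True} = \text{True}
F \lor D = \text{False} \lor \text{True} = \text{True}
C \oplus (F \lor D) = \text{True} \oplus \text{True} = \text{False}
((((F \leftrightarrow C) \to F) \leftrightarrow (B \land (F \to (C \land B)))) \leftrightarrow B) \to (C \oplus (F \lor D)) = \text{True} \to \text{False} = \text{False}
\lnot (((((F \leftrightarrow C) \to F) \leftrightarrow (B \land (F \to (C \land B)))) \leftrightarrow B) \to (C \oplus (F \lor D))) = \lnot \text{False} = \text{True}
D \to C = \text{True} \to \text{True} = \text{True}
(D \to C) \oplus B = \text{True} \oplus \text{True} = \text{False}
((D \to C) \oplus B) \to F = \text{False} \to \text{False} = \text{True}
\lnot (((((F \leftrightarrow C) \to F) \leftrightarrow (B \land (F \to (C \land B)))) \leftrightarrow B) \to (C \oplus (F \lor D))) \oplus (((D \to C) \oplus B) \to F) = \text{True} \oplus \text{True} = \text{False}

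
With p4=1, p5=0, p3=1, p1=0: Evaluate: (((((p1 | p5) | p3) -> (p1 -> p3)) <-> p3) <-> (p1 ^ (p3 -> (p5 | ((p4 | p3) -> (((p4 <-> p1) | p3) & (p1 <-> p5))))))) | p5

1

p1 | p5 = 0 | 0 = 0
(p1 | p5) | p3 = 0 | 1 = 1
p1 -> p3 = 0 -> 1 = 1
((p1 | p5) | p3) -> (p1 -> p3) = 1 -> 1 = 1
(((p1 | p5) | p3) -> (p1 -> p3)) <-> p3 = 1 <-> 1 = 1
p4 | p3 = 1 | 1 = 1
p4 <-> p1 = 1 <-> 0 = 0
(p4 <-> p1) | p3 = 0 | 1 = 1
p1 <-> p5 = 0 <-> 0 = 1
((p4 <-> p1) | p3) & (p1 <-> p5) = 1 & 1 = 1
(p4 | p3) -> (((p4 <-> p1) | p3) & (p1 <-> p5)) = 1 -> 1 = 1
p5 | ((p4 | p3) -> (((p4 <-> p1) | p3) & (p1 <-> p5))) = 0 | 1 = 1
p3 -> (p5 | ((p4 | p3) -> (((p4 <-> p1) | p3) & (p1 <-> p5)))) = 1 -> 1 = 1
p1 ^ (p3 -> (p5 | ((p4 | p3) -> (((p4 <-> p1) | p3) & (p1 <-> p5))))) = 0 ^ 1 = 1
((((p1 | p5) | p3) -> (p1 -> p3)) <-> p3) <-> (p1 ^ (p3 -> (p5 | ((p4 | p3) -> (((p4 <-> p1) | p3) & (p1 <-> p5)))))) = 1 <-> 1 = 1
(((((p1 | p5) | p3) -> (p1 -> p3)) <-> p3) <-> (p1 ^ (p3 -> (p5 | ((p4 | p3) -> (((p4 <-> p1) | p3) & (p1 <-> p5))))))) | p5 = 1 | 0 = 1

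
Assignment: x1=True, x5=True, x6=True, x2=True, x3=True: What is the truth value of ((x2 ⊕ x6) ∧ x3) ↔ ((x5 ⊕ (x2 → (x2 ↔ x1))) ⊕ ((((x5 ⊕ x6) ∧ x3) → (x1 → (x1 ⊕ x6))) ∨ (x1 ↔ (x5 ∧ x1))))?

x2 ⊕ x6 = True ⊕ True = False
(x2 ⊕ x6) ∧ x3 = False ∧ True = False
x2 ↔ x1 = True ↔ True = True
x2 → (x2 ↔ x1) = True → True = True
x5 ⊕ (x2 → (x2 ↔ x1)) = True ⊕ True = False
x5 ⊕ x6 = True ⊕ True = False
(x5 ⊕ x6) ∧ x3 = False ∧ True = False
x1 ⊕ x6 = True ⊕ True = False
x1 → (x1 ⊕ x6) = True → False = False
((x5 ⊕ x6) ∧ x3) → (x1 → (x1 ⊕ x6)) = False → False = True
x5 ∧ x1 = True ∧ True = True
x1 ↔ (x5 ∧ x1) = True ↔ True = True
(((x5 ⊕ x6) ∧ x3) → (x1 → (x1 ⊕ x6))) ∨ (x1 ↔ (x5 ∧ x1)) = True ∨ True = True
(x5 ⊕ (x2 → (x2 ↔ x1))) ⊕ ((((x5 ⊕ x6) ∧ x3) → (x1 → (x1 ⊕ x6))) ∨ (x1 ↔ (x5 ∧ x1))) = False ⊕ True = True
((x2 ⊕ x6) ∧ x3) ↔ ((x5 ⊕ (x2 → (x2 ↔ x1))) ⊕ ((((x5 ⊕ x6) ∧ x3) → (x1 → (x1 ⊕ x6))) ∨ (x1 ↔ (x5 ∧ x1)))) = False ↔ True = False

False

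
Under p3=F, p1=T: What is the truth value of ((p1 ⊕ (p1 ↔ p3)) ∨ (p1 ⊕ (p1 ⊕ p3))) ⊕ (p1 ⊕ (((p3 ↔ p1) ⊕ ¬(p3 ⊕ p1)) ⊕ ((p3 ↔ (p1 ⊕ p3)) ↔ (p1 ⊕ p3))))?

F

p1 ↔ p3 = T ↔ F = F
p1 ⊕ (p1 ↔ p3) = T ⊕ F = T
p1 ⊕ p3 = T ⊕ F = T
p1 ⊕ (p1 ⊕ p3) = T ⊕ T = F
(p1 ⊕ (p1 ↔ p3)) ∨ (p1 ⊕ (p1 ⊕ p3)) = T ∨ F = T
p3 ↔ p1 = F ↔ T = F
p3 ⊕ p1 = F ⊕ T = T
¬(p3 ⊕ p1) = ¬T = F
(p3 ↔ p1) ⊕ ¬(p3 ⊕ p1) = F ⊕ F = F
p1 ⊕ p3 = T ⊕ F = T
p3 ↔ (p1 ⊕ p3) = F ↔ T = F
p1 ⊕ p3 = T ⊕ F = T
(p3 ↔ (p1 ⊕ p3)) ↔ (p1 ⊕ p3) = F ↔ T = F
((p3 ↔ p1) ⊕ ¬(p3 ⊕ p1)) ⊕ ((p3 ↔ (p1 ⊕ p3)) ↔ (p1 ⊕ p3)) = F ⊕ F = F
p1 ⊕ (((p3 ↔ p1) ⊕ ¬(p3 ⊕ p1)) ⊕ ((p3 ↔ (p1 ⊕ p3)) ↔ (p1 ⊕ p3))) = T ⊕ F = T
((p1 ⊕ (p1 ↔ p3)) ∨ (p1 ⊕ (p1 ⊕ p3))) ⊕ (p1 ⊕ (((p3 ↔ p1) ⊕ ¬(p3 ⊕ p1)) ⊕ ((p3 ↔ (p1 ⊕ p3)) ↔ (p1 ⊕ p3)))) = T ⊕ T = F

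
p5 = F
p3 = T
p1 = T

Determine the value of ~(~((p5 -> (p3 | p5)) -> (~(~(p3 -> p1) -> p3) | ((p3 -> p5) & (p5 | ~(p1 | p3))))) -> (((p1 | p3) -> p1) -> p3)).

p3 | p5 = T | F = T
p5 -> (p3 | p5) = F -> T = T
p3 -> p1 = T -> T = T
~(p3 -> p1) = ~T = F
~(p3 -> p1) -> p3 = F -> T = T
~(~(p3 -> p1) -> p3) = ~T = F
p3 -> p5 = T -> F = F
p1 | p3 = T | T = T
~(p1 | p3) = ~T = F
p5 | ~(p1 | p3) = F | F = F
(p3 -> p5) & (p5 | ~(p1 | p3)) = F & F = F
~(~(p3 -> p1) -> p3) | ((p3 -> p5) & (p5 | ~(p1 | p3))) = F | F = F
(p5 -> (p3 | p5)) -> (~(~(p3 -> p1) -> p3) | ((p3 -> p5) & (p5 | ~(p1 | p3)))) = T -> F = F
~((p5 -> (p3 | p5)) -> (~(~(p3 -> p1) -> p3) | ((p3 -> p5) & (p5 | ~(p1 | p3))))) = ~F = T
p1 | p3 = T | T = T
(p1 | p3) -> p1 = T -> T = T
((p1 | p3) -> p1) -> p3 = T -> T = T
~((p5 -> (p3 | p5)) -> (~(~(p3 -> p1) -> p3) | ((p3 -> p5) & (p5 | ~(p1 | p3))))) -> (((p1 | p3) -> p1) -> p3) = T -> T = T
~(~((p5 -> (p3 | p5)) -> (~(~(p3 -> p1) -> p3) | ((p3 -> p5) & (p5 | ~(p1 | p3))))) -> (((p1 | p3) -> p1) -> p3)) = ~T = F

F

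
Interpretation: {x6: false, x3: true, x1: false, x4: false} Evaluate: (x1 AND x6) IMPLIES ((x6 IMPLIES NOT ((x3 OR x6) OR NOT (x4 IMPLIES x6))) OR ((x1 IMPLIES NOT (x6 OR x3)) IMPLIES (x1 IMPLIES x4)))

true

x1 AND x6 = false AND false = false
x3 OR x6 = true OR false = true
x4 IMPLIES x6 = false IMPLIES false = true
NOT (x4 IMPLIES x6) = NOT true = false
(x3 OR x6) OR NOT (x4 IMPLIES x6) = true OR false = true
NOT ((x3 OR x6) OR NOT (x4 IMPLIES x6)) = NOT true = false
x6 IMPLIES NOT ((x3 OR x6) OR NOT (x4 IMPLIES x6)) = false IMPLIES false = true
x6 OR x3 = false OR true = true
NOT (x6 OR x3) = NOT true = false
x1 IMPLIES NOT (x6 OR x3) = false IMPLIES false = true
x1 IMPLIES x4 = false IMPLIES false = true
(x1 IMPLIES NOT (x6 OR x3)) IMPLIES (x1 IMPLIES x4) = true IMPLIES true = true
(x6 IMPLIES NOT ((x3 OR x6) OR NOT (x4 IMPLIES x6))) OR ((x1 IMPLIES NOT (x6 OR x3)) IMPLIES (x1 IMPLIES x4)) = true OR true = true
(x1 AND x6) IMPLIES ((x6 IMPLIES NOT ((x3 OR x6) OR NOT (x4 IMPLIES x6))) OR ((x1 IMPLIES NOT (x6 OR x3)) IMPLIES (x1 IMPLIES x4))) = false IMPLIES true = true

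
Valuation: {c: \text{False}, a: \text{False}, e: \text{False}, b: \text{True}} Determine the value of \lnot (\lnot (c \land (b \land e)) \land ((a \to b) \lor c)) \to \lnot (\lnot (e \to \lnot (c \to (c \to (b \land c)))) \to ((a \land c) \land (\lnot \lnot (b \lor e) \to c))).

\text{True}

b \land e = \text{True} \land \text{False} = \text{False}
c \land (b \land e) = \text{False} \land \text{False} = \text{False}
\lnot (c \land (b \land e)) = \lnot \text{False} = \text{True}
a \to b = \text{False} \to \text{True} = \text{True}
(a \to b) \lor c = \text{True} \lor \text{False} = \text{True}
\lnot (c \land (b \land e)) \land ((a \to b) \lor c) = \text{True} \land \text{True} = \text{True}
\lnot (\lnot (c \land (b \land e)) \land ((a \to b) \lor c)) = \lnot \text{True} = \text{False}
b \land c = \text{True} \land \text{False} = \text{False}
c \to (b \land c) = \text{False} \to \text{False} = \text{True}
c \to (c \to (b \land c)) = \text{False} \to \text{True} = \text{True}
\lnot (c \to (c \to (b \land c))) = \lnot \text{True} = \text{False}
e \to \lnot (c \to (c \to (b \land c))) = \text{False} \to \text{False} = \text{True}
\lnot (e \to \lnot (c \to (c \to (b \land c)))) = \lnot \text{True} = \text{False}
a \land c = \text{False} \land \text{False} = \text{False}
b \lor e = \text{True} \lor \text{False} = \text{True}
\lnot (b \lor e) = \lnot \text{True} = \text{False}
\lnot \lnot (b \lor e) = \lnot \text{False} = \text{True}
\lnot \lnot (b \lor e) \to c = \text{True} \to \text{False} = \text{False}
(a \land c) \land (\lnot \lnot (b \lor e) \to c) = \text{False} \land \text{False} = \text{False}
\lnot (e \to \lnot (c \to (c \to (b \land c)))) \to ((a \land c) \land (\lnot \lnot (b \lor e) \to c)) = \text{False} \to \text{False} = \text{True}
\lnot (\lnot (e \to \lnot (c \to (c \to (b \land c)))) \to ((a \land c) \land (\lnot \lnot (b \lor e) \to c))) = \lnot \text{True} = \text{False}
\lnot (\lnot (c \land (b \land e)) \land ((a \to b) \lor c)) \to \lnot (\lnot (e \to \lnot (c \to (c \to (b \land c)))) \to ((a \land c) \land (\lnot \lnot (b \lor e) \to c))) = \text{False} \to \text{False} = \text{True}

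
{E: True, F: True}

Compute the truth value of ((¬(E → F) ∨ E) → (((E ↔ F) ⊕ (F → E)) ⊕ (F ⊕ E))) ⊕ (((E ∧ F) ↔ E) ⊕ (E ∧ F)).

E → F = True → True = True
¬(E → F) = ¬True = False
¬(E → F) ∨ E = False ∨ True = True
E ↔ F = True ↔ True = True
F → E = True → True = True
(E ↔ F) ⊕ (F → E) = True ⊕ True = False
F ⊕ E = True ⊕ True = False
((E ↔ F) ⊕ (F → E)) ⊕ (F ⊕ E) = False ⊕ False = False
(¬(E → F) ∨ E) → (((E ↔ F) ⊕ (F → E)) ⊕ (F ⊕ E)) = True → False = False
E ∧ F = True ∧ True = True
(E ∧ F) ↔ E = True ↔ True = True
E ∧ F = True ∧ True = True
((E ∧ F) ↔ E) ⊕ (E ∧ F) = True ⊕ True = False
((¬(E → F) ∨ E) → (((E ↔ F) ⊕ (F → E)) ⊕ (F ⊕ E))) ⊕ (((E ∧ F) ↔ E) ⊕ (E ∧ F)) = False ⊕ False = False

False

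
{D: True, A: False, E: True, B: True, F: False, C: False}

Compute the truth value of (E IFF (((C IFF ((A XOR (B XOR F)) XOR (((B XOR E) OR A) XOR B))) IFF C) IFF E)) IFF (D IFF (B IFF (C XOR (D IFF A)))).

B XOR F = True XOR False = True
A XOR (B XOR F) = False XOR True = True
B XOR E = True XOR True = False
(B XOR E) OR A = False OR False = False
((B XOR E) OR A) XOR B = False XOR True = True
(A XOR (B XOR F)) XOR (((B XOR E) OR A) XOR B) = True XOR True = False
C IFF ((A XOR (B XOR F)) XOR (((B XOR E) OR A) XOR B)) = False IFF False = True
(C IFF ((A XOR (B XOR F)) XOR (((B XOR E) OR A) XOR B))) IFF C = True IFF False = False
((C IFF ((A XOR (B XOR F)) XOR (((B XOR E) OR A) XOR B))) IFF C) IFF E = False IFF True = False
E IFF (((C IFF ((A XOR (B XOR F)) XOR (((B XOR E) OR A) XOR B))) IFF C) IFF E) = True IFF False = False
D IFF A = True IFF False = False
C XOR (D IFF A) = False XOR False = False
B IFF (C XOR (D IFF A)) = True IFF False = False
D IFF (B IFF (C XOR (D IFF A))) = True IFF False = False
(E IFF (((C IFF ((A XOR (B XOR F)) XOR (((B XOR E) OR A) XOR B))) IFF C) IFF E)) IFF (D IFF (B IFF (C XOR (D IFF A)))) = False IFF False = True

True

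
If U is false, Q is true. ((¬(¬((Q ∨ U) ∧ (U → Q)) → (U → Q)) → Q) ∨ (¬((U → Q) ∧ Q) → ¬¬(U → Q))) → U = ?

F

Q ∨ U = T ∨ F = T
U → Q = F → T = T
(Q ∨ U) ∧ (U → Q) = T ∧ T = T
¬((Q ∨ U) ∧ (U → Q)) = ¬T = F
U → Q = F → T = T
¬((Q ∨ U) ∧ (U → Q)) → (U → Q) = F → T = T
¬(¬((Q ∨ U) ∧ (U → Q)) → (U → Q)) = ¬T = F
¬(¬((Q ∨ U) ∧ (U → Q)) → (U → Q)) → Q = F → T = T
U → Q = F → T = T
(U → Q) ∧ Q = T ∧ T = T
¬((U → Q) ∧ Q) = ¬T = F
U → Q = F → T = T
¬(U → Q) = ¬T = F
¬¬(U → Q) = ¬F = T
¬((U → Q) ∧ Q) → ¬¬(U → Q) = F → T = T
(¬(¬((Q ∨ U) ∧ (U → Q)) → (U → Q)) → Q) ∨ (¬((U → Q) ∧ Q) → ¬¬(U → Q)) = T ∨ T = T
((¬(¬((Q ∨ U) ∧ (U → Q)) → (U → Q)) → Q) ∨ (¬((U → Q) ∧ Q) → ¬¬(U → Q))) → U = T → F = F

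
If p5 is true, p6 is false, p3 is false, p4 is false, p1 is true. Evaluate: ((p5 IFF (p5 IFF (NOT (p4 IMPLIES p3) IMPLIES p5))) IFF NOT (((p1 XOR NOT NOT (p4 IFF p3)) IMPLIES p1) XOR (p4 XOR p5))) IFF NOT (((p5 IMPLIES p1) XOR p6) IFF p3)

true

Substituting p5=true, p6=false, p3=false, p4=false, p1=true:
p4 IMPLIES p3 = false IMPLIES false = true
NOT (p4 IMPLIES p3) = NOT true = false
NOT (p4 IMPLIES p3) IMPLIES p5 = false IMPLIES true = true
p5 IFF (NOT (p4 IMPLIES p3) IMPLIES p5) = true IFF true = true
p5 IFF (p5 IFF (NOT (p4 IMPLIES p3) IMPLIES p5)) = true IFF true = true
p4 IFF p3 = false IFF false = true
NOT (p4 IFF p3) = NOT true = false
NOT NOT (p4 IFF p3) = NOT false = true
p1 XOR NOT NOT (p4 IFF p3) = true XOR true = false
(p1 XOR NOT NOT (p4 IFF p3)) IMPLIES p1 = false IMPLIES true = true
p4 XOR p5 = false XOR true = true
((p1 XOR NOT NOT (p4 IFF p3)) IMPLIES p1) XOR (p4 XOR p5) = true XOR true = false
NOT (((p1 XOR NOT NOT (p4 IFF p3)) IMPLIES p1) XOR (p4 XOR p5)) = NOT false = true
(p5 IFF (p5 IFF (NOT (p4 IMPLIES p3) IMPLIES p5))) IFF NOT (((p1 XOR NOT NOT (p4 IFF p3)) IMPLIES p1) XOR (p4 XOR p5)) = true IFF true = true
p5 IMPLIES p1 = true IMPLIES true = true
(p5 IMPLIES p1) XOR p6 = true XOR false = true
((p5 IMPLIES p1) XOR p6) IFF p3 = true IFF false = false
NOT (((p5 IMPLIES p1) XOR p6) IFF p3) = NOT false = true
((p5 IFF (p5 IFF (NOT (p4 IMPLIES p3) IMPLIES p5))) IFF NOT (((p1 XOR NOT NOT (p4 IFF p3)) IMPLIES p1) XOR (p4 XOR p5))) IFF NOT (((p5 IMPLIES p1) XOR p6) IFF p3) = true IFF true = true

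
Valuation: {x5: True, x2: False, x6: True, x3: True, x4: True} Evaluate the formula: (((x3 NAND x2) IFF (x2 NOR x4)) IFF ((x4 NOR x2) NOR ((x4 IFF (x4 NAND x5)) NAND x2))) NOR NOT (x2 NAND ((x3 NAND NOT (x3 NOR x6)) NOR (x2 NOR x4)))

Substituting x5=True, x2=False, x6=True, x3=True, x4=True:
x3 NAND x2 = True NAND False = True
x2 NOR x4 = False NOR True = False
(x3 NAND x2) IFF (x2 NOR x4) = True IFF False = False
x4 NOR x2 = True NOR False = False
x4 NAND x5 = True NAND True = False
x4 IFF (x4 NAND x5) = True IFF False = False
(x4 IFF (x4 NAND x5)) NAND x2 = False NAND False = True
(x4 NOR x2) NOR ((x4 IFF (x4 NAND x5)) NAND x2) = False NOR True = False
((x3 NAND x2) IFF (x2 NOR x4)) IFF ((x4 NOR x2) NOR ((x4 IFF (x4 NAND x5)) NAND x2)) = False IFF False = True
x3 NOR x6 = True NOR True = False
NOT (x3 NOR x6) = NOT False = True
x3 NAND NOT (x3 NOR x6) = True NAND True = False
x2 NOR x4 = False NOR True = False
(x3 NAND NOT (x3 NOR x6)) NOR (x2 NOR x4) = False NOR False = True
x2 NAND ((x3 NAND NOT (x3 NOR x6)) NOR (x2 NOR x4)) = False NAND True = True
NOT (x2 NAND ((x3 NAND NOT (x3 NOR x6)) NOR (x2 NOR x4))) = NOT True = False
(((x3 NAND x2) IFF (x2 NOR x4)) IFF ((x4 NOR x2) NOR ((x4 IFF (x4 NAND x5)) NAND x2))) NOR NOT (x2 NAND ((x3 NAND NOT (x3 NOR x6)) NOR (x2 NOR x4))) = True NOR False = False

False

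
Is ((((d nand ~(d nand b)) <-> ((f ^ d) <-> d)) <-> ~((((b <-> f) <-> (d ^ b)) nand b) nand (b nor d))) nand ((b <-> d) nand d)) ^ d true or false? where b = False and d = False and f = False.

False

d nand b = False nand False = True
~(d nand b) = ~True = False
d nand ~(d nand b) = False nand False = True
f ^ d = False ^ False = False
(f ^ d) <-> d = False <-> False = True
(d nand ~(d nand b)) <-> ((f ^ d) <-> d) = True <-> True = True
b <-> f = False <-> False = True
d ^ b = False ^ False = False
(b <-> f) <-> (d ^ b) = True <-> False = False
((b <-> f) <-> (d ^ b)) nand b = False nand False = True
b nor d = False nor False = True
(((b <-> f) <-> (d ^ b)) nand b) nand (b nor d) = True nand True = False
~((((b <-> f) <-> (d ^ b)) nand b) nand (b nor d)) = ~False = True
((d nand ~(d nand b)) <-> ((f ^ d) <-> d)) <-> ~((((b <-> f) <-> (d ^ b)) nand b) nand (b nor d)) = True <-> True = True
b <-> d = False <-> False = True
(b <-> d) nand d = True nand False = True
(((d nand ~(d nand b)) <-> ((f ^ d) <-> d)) <-> ~((((b <-> f) <-> (d ^ b)) nand b) nand (b nor d))) nand ((b <-> d) nand d) = True nand True = False
((((d nand ~(d nand b)) <-> ((f ^ d) <-> d)) <-> ~((((b <-> f) <-> (d ^ b)) nand b) nand (b nor d))) nand ((b <-> d) nand d)) ^ d = False ^ False = False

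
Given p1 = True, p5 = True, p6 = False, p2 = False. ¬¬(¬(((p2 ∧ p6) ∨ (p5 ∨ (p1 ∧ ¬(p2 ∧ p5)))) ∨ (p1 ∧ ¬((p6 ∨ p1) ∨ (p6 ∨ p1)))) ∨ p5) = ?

p2 ∧ p6 = False ∧ False = False
p2 ∧ p5 = False ∧ True = False
¬(p2 ∧ p5) = ¬False = True
p1 ∧ ¬(p2 ∧ p5) = True ∧ True = True
p5 ∨ (p1 ∧ ¬(p2 ∧ p5)) = True ∨ True = True
(p2 ∧ p6) ∨ (p5 ∨ (p1 ∧ ¬(p2 ∧ p5))) = False ∨ True = True
p6 ∨ p1 = False ∨ True = True
p6 ∨ p1 = False ∨ True = True
(p6 ∨ p1) ∨ (p6 ∨ p1) = True ∨ True = True
¬((p6 ∨ p1) ∨ (p6 ∨ p1)) = ¬True = False
p1 ∧ ¬((p6 ∨ p1) ∨ (p6 ∨ p1)) = True ∧ False = False
((p2 ∧ p6) ∨ (p5 ∨ (p1 ∧ ¬(p2 ∧ p5)))) ∨ (p1 ∧ ¬((p6 ∨ p1) ∨ (p6 ∨ p1))) = True ∨ False = True
¬(((p2 ∧ p6) ∨ (p5 ∨ (p1 ∧ ¬(p2 ∧ p5)))) ∨ (p1 ∧ ¬((p6 ∨ p1) ∨ (p6 ∨ p1)))) = ¬True = False
¬(((p2 ∧ p6) ∨ (p5 ∨ (p1 ∧ ¬(p2 ∧ p5)))) ∨ (p1 ∧ ¬((p6 ∨ p1) ∨ (p6 ∨ p1)))) ∨ p5 = False ∨ True = True
¬(¬(((p2 ∧ p6) ∨ (p5 ∨ (p1 ∧ ¬(p2 ∧ p5)))) ∨ (p1 ∧ ¬((p6 ∨ p1) ∨ (p6 ∨ p1)))) ∨ p5) = ¬True = False
¬¬(¬(((p2 ∧ p6) ∨ (p5 ∨ (p1 ∧ ¬(p2 ∧ p5)))) ∨ (p1 ∧ ¬((p6 ∨ p1) ∨ (p6 ∨ p1)))) ∨ p5) = ¬False = True

True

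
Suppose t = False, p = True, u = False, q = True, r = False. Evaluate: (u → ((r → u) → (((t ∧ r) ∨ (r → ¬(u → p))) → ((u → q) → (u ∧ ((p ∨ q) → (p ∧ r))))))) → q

r → u = False → False = True
t ∧ r = False ∧ False = False
u → p = False → True = True
¬(u → p) = ¬True = False
r → ¬(u → p) = False → False = True
(t ∧ r) ∨ (r → ¬(u → p)) = False ∨ True = True
u → q = False → True = True
p ∨ q = True ∨ True = True
p ∧ r = True ∧ False = False
(p ∨ q) → (p ∧ r) = True → False = False
u ∧ ((p ∨ q) → (p ∧ r)) = False ∧ False = False
(u → q) → (u ∧ ((p ∨ q) → (p ∧ r))) = True → False = False
((t ∧ r) ∨ (r → ¬(u → p))) → ((u → q) → (u ∧ ((p ∨ q) → (p ∧ r)))) = True → False = False
(r → u) → (((t ∧ r) ∨ (r → ¬(u → p))) → ((u → q) → (u ∧ ((p ∨ q) → (p ∧ r))))) = True → False = False
u → ((r → u) → (((t ∧ r) ∨ (r → ¬(u → p))) → ((u → q) → (u ∧ ((p ∨ q) → (p ∧ r)))))) = False → False = True
(u → ((r → u) → (((t ∧ r) ∨ (r → ¬(u → p))) → ((u → q) → (u ∧ ((p ∨ q) → (p ∧ r))))))) → q = True → True = True

True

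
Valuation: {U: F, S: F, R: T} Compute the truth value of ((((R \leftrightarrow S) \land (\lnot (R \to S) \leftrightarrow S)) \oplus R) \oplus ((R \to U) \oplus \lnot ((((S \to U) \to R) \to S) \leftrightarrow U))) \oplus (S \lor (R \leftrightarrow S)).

T

R \leftrightarrow S = T \leftrightarrow F = F
R \to S = T \to F = F
\lnot (R \to S) = \lnot F = T
\lnot (R \to S) \leftrightarrow S = T \leftrightarrow F = F
(R \leftrightarrow S) \land (\lnot (R \to S) \leftrightarrow S) = F \land F = F
((R \leftrightarrow S) \land (\lnot (R \to S) \leftrightarrow S)) \oplus R = F \oplus T = T
R \to U = T \to F = F
S \to U = F \to F = T
(S \to U) \to R = T \to T = T
((S \to U) \to R) \to S = T \to F = F
(((S \to U) \to R) \to S) \leftrightarrow U = F \leftrightarrow F = T
\lnot ((((S \to U) \to R) \to S) \leftrightarrow U) = \lnot T = F
(R \to U) \oplus \lnot ((((S \to U) \to R) \to S) \leftrightarrow U) = F \oplus F = F
(((R \leftrightarrow S) \land (\lnot (R \to S) \leftrightarrow S)) \oplus R) \oplus ((R \to U) \oplus \lnot ((((S \to U) \to R) \to S) \leftrightarrow U)) = T \oplus F = T
R \leftrightarrow S = T \leftrightarrow F = F
S \lor (R \leftrightarrow S) = F \lor F = F
((((R \leftrightarrow S) \land (\lnot (R \to S) \leftrightarrow S)) \oplus R) \oplus ((R \to U) \oplus \lnot ((((S \to U) \to R) \to S) \leftrightarrow U))) \oplus (S \lor (R \leftrightarrow S)) = T \oplus F = T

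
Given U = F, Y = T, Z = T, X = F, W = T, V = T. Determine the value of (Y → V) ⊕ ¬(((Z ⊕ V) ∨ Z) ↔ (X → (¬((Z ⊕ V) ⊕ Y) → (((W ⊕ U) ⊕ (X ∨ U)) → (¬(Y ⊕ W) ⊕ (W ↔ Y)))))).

Y → V = T → T = T
Z ⊕ V = T ⊕ T = F
(Z ⊕ V) ∨ Z = F ∨ T = T
Z ⊕ V = T ⊕ T = F
(Z ⊕ V) ⊕ Y = F ⊕ T = T
¬((Z ⊕ V) ⊕ Y) = ¬T = F
W ⊕ U = T ⊕ F = T
X ∨ U = F ∨ F = F
(W ⊕ U) ⊕ (X ∨ U) = T ⊕ F = T
Y ⊕ W = T ⊕ T = F
¬(Y ⊕ W) = ¬F = T
W ↔ Y = T ↔ T = T
¬(Y ⊕ W) ⊕ (W ↔ Y) = T ⊕ T = F
((W ⊕ U) ⊕ (X ∨ U)) → (¬(Y ⊕ W) ⊕ (W ↔ Y)) = T → F = F
¬((Z ⊕ V) ⊕ Y) → (((W ⊕ U) ⊕ (X ∨ U)) → (¬(Y ⊕ W) ⊕ (W ↔ Y))) = F → F = T
X → (¬((Z ⊕ V) ⊕ Y) → (((W ⊕ U) ⊕ (X ∨ U)) → (¬(Y ⊕ W) ⊕ (W ↔ Y)))) = F → T = T
((Z ⊕ V) ∨ Z) ↔ (X → (¬((Z ⊕ V) ⊕ Y) → (((W ⊕ U) ⊕ (X ∨ U)) → (¬(Y ⊕ W) ⊕ (W ↔ Y))))) = T ↔ T = T
¬(((Z ⊕ V) ∨ Z) ↔ (X → (¬((Z ⊕ V) ⊕ Y) → (((W ⊕ U) ⊕ (X ∨ U)) → (¬(Y ⊕ W) ⊕ (W ↔ Y)))))) = ¬T = F
(Y → V) ⊕ ¬(((Z ⊕ V) ∨ Z) ↔ (X → (¬((Z ⊕ V) ⊕ Y) → (((W ⊕ U) ⊕ (X ∨ U)) → (¬(Y ⊕ W) ⊕ (W ↔ Y)))))) = T ⊕ F = T

T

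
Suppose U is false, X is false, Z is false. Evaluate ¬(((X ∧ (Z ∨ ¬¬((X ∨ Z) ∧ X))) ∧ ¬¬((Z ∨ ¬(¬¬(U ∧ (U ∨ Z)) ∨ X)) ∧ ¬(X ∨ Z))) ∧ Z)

Substituting U=False, X=False, Z=False:
X ∨ Z = False ∨ False = False
(X ∨ Z) ∧ X = False ∧ False = False
¬((X ∨ Z) ∧ X) = ¬False = True
¬¬((X ∨ Z) ∧ X) = ¬True = False
Z ∨ ¬¬((X ∨ Z) ∧ X) = False ∨ False = False
X ∧ (Z ∨ ¬¬((X ∨ Z) ∧ X)) = False ∧ False = False
U ∨ Z = False ∨ False = False
U ∧ (U ∨ Z) = False ∧ False = False
¬(U ∧ (U ∨ Z)) = ¬False = True
¬¬(U ∧ (U ∨ Z)) = ¬True = False
¬¬(U ∧ (U ∨ Z)) ∨ X = False ∨ False = False
¬(¬¬(U ∧ (U ∨ Z)) ∨ X) = ¬False = True
Z ∨ ¬(¬¬(U ∧ (U ∨ Z)) ∨ X) = False ∨ True = True
X ∨ Z = False ∨ False = False
¬(X ∨ Z) = ¬False = True
(Z ∨ ¬(¬¬(U ∧ (U ∨ Z)) ∨ X)) ∧ ¬(X ∨ Z) = True ∧ True = True
¬((Z ∨ ¬(¬¬(U ∧ (U ∨ Z)) ∨ X)) ∧ ¬(X ∨ Z)) = ¬True = False
¬¬((Z ∨ ¬(¬¬(U ∧ (U ∨ Z)) ∨ X)) ∧ ¬(X ∨ Z)) = ¬False = True
(X ∧ (Z ∨ ¬¬((X ∨ Z) ∧ X))) ∧ ¬¬((Z ∨ ¬(¬¬(U ∧ (U ∨ Z)) ∨ X)) ∧ ¬(X ∨ Z)) = False ∧ True = False
((X ∧ (Z ∨ ¬¬((X ∨ Z) ∧ X))) ∧ ¬¬((Z ∨ ¬(¬¬(U ∧ (U ∨ Z)) ∨ X)) ∧ ¬(X ∨ Z))) ∧ Z = False ∧ False = False
¬(((X ∧ (Z ∨ ¬¬((X ∨ Z) ∧ X))) ∧ ¬¬((Z ∨ ¬(¬¬(U ∧ (U ∨ Z)) ∨ X)) ∧ ¬(X ∨ Z))) ∧ Z) = ¬False = True

True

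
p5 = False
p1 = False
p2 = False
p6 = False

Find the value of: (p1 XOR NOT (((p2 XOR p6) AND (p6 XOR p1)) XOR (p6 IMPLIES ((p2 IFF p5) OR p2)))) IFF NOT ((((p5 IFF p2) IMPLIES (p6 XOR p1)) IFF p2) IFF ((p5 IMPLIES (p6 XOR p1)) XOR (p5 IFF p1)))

False

Substituting p5=False, p1=False, p2=False, p6=False:
p2 XOR p6 = False XOR False = False
p6 XOR p1 = False XOR False = False
(p2 XOR p6) AND (p6 XOR p1) = False AND False = False
p2 IFF p5 = False IFF False = True
(p2 IFF p5) OR p2 = True OR False = True
p6 IMPLIES ((p2 IFF p5) OR p2) = False IMPLIES True = True
((p2 XOR p6) AND (p6 XOR p1)) XOR (p6 IMPLIES ((p2 IFF p5) OR p2)) = False XOR True = True
NOT (((p2 XOR p6) AND (p6 XOR p1)) XOR (p6 IMPLIES ((p2 IFF p5) OR p2))) = NOT True = False
p1 XOR NOT (((p2 XOR p6) AND (p6 XOR p1)) XOR (p6 IMPLIES ((p2 IFF p5) OR p2))) = False XOR False = False
p5 IFF p2 = False IFF False = True
p6 XOR p1 = False XOR False = False
(p5 IFF p2) IMPLIES (p6 XOR p1) = True IMPLIES False = False
((p5 IFF p2) IMPLIES (p6 XOR p1)) IFF p2 = False IFF False = True
p6 XOR p1 = False XOR False = False
p5 IMPLIES (p6 XOR p1) = False IMPLIES False = True
p5 IFF p1 = False IFF False = True
(p5 IMPLIES (p6 XOR p1)) XOR (p5 IFF p1) = True XOR True = False
(((p5 IFF p2) IMPLIES (p6 XOR p1)) IFF p2) IFF ((p5 IMPLIES (p6 XOR p1)) XOR (p5 IFF p1)) = True IFF False = False
NOT ((((p5 IFF p2) IMPLIES (p6 XOR p1)) IFF p2) IFF ((p5 IMPLIES (p6 XOR p1)) XOR (p5 IFF p1))) = NOT False = True
(p1 XOR NOT (((p2 XOR p6) AND (p6 XOR p1)) XOR (p6 IMPLIES ((p2 IFF p5) OR p2)))) IFF NOT ((((p5 IFF p2) IMPLIES (p6 XOR p1)) IFF p2) IFF ((p5 IMPLIES (p6 XOR p1)) XOR (p5 IFF p1))) = False IFF True = False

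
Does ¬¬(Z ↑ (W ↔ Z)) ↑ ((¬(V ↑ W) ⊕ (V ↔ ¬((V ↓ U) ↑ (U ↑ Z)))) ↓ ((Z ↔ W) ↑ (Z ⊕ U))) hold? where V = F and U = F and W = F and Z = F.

Substituting V=F, U=F, W=F, Z=F:
W ↔ Z = F ↔ F = T
Z ↑ (W ↔ Z) = F ↑ T = T
¬(Z ↑ (W ↔ Z)) = ¬T = F
¬¬(Z ↑ (W ↔ Z)) = ¬F = T
V ↑ W = F ↑ F = T
¬(V ↑ W) = ¬T = F
V ↓ U = F ↓ F = T
U ↑ Z = F ↑ F = T
(V ↓ U) ↑ (U ↑ Z) = T ↑ T = F
¬((V ↓ U) ↑ (U ↑ Z)) = ¬F = T
V ↔ ¬((V ↓ U) ↑ (U ↑ Z)) = F ↔ T = F
¬(V ↑ W) ⊕ (V ↔ ¬((V ↓ U) ↑ (U ↑ Z))) = F ⊕ F = F
Z ↔ W = F ↔ F = T
Z ⊕ U = F ⊕ F = F
(Z ↔ W) ↑ (Z ⊕ U) = T ↑ F = T
(¬(V ↑ W) ⊕ (V ↔ ¬((V ↓ U) ↑ (U ↑ Z)))) ↓ ((Z ↔ W) ↑ (Z ⊕ U)) = F ↓ T = F
¬¬(Z ↑ (W ↔ Z)) ↑ ((¬(V ↑ W) ⊕ (V ↔ ¬((V ↓ U) ↑ (U ↑ Z)))) ↓ ((Z ↔ W) ↑ (Z ⊕ U))) = T ↑ F = T

T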